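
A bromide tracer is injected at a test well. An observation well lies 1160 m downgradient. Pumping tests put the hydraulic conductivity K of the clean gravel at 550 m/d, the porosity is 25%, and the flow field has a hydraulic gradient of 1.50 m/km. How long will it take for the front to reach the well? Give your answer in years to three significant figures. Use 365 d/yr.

0.963 years

Specific discharge q = 550 × 0.0015 = 0.8250 m/d
Seepage velocity v = q / n = 0.8250 / 0.25 = 3.300 m/d
t = L / v = 1160 / 3.300 = 351.5 d
   = 351.5 / 365 = 0.963 yr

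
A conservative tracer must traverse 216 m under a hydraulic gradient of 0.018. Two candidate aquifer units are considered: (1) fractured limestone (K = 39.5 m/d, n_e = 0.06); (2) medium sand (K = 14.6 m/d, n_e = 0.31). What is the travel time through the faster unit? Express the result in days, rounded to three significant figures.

18.2 days

Unit 1 (fractured limestone): v = 39.5×0.018/0.06 = 11.85 m/d, t = 216/11.85 = 18.23 d
Unit 2 (medium sand): v = 14.6×0.018/0.31 = 0.8477 m/d, t = 216/0.8477 = 254.8 d
Faster unit: t = 18.2 d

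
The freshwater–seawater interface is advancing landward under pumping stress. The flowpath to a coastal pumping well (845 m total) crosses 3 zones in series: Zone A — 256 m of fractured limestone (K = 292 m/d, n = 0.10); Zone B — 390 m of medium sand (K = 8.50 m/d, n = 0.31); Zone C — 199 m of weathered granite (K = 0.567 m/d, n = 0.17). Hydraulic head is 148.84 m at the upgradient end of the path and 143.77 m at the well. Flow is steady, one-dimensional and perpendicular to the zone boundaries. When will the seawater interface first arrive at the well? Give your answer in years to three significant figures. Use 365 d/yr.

38.8 years

Total head drop ΔH = 148.84 − 143.77 = 5.07 m
Steady 1-D flow in series ⇒ the Darcy flux q is identical in every zone and the zone head losses add (resistances L/K in series).
Σ(L/K) = 256/292 + 390/8.50 + 199/0.567 = 0.8767 + 45.88 + 351.0 = 397.7 d
q = ΔH / Σ(L/K) = 5.07 / 397.7 = 0.01275 m/d (same in every zone)
Zone A: v = q/n = 0.01275/0.10 = 0.1275 m/d → t_A = 256/0.1275 = 2008 d
Zone B: v = q/n = 0.01275/0.31 = 0.04112 m/d → t_B = 390/0.04112 = 9484 d
Zone C: v = q/n = 0.01275/0.17 = 0.07498 m/d → t_C = 199/0.07498 = 2654 d
Total t = 2008 + 9484 + 2654 = 14150 d
   = 14150 / 365 = 38.8 yr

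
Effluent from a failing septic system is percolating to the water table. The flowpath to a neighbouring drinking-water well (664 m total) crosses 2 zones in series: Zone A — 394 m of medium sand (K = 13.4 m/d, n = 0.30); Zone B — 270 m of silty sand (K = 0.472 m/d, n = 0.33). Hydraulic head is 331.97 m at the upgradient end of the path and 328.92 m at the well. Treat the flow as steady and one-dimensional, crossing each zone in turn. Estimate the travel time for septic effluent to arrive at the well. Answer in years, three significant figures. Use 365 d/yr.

Total head drop ΔH = 331.97 − 328.92 = 3.05 m
Continuity: the same q passes through each zone, so ΔH = q·Σ(L_j/K_j) — the zones act as resistances in series.
Σ(L/K) = 394/13.4 + 270/0.472 = 29.40 + 572.0 = 601.4 d
q = ΔH / Σ(L/K) = 3.05 / 601.4 = 0.005071 m/d (same in every zone)
Zone A: v = q/n = 0.005071/0.30 = 0.01690 m/d → t_A = 394/0.01690 = 23310 d
Zone B: v = q/n = 0.005071/0.33 = 0.01537 m/d → t_B = 270/0.01537 = 17570 d
Total t = 23310 + 17570 = 40880 d
   = 40880 / 365 = 112 yr

112 years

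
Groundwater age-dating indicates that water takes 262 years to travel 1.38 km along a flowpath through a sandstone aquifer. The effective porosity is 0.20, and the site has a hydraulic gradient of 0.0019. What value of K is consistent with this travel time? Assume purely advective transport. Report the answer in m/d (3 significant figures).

1.52 m/d

t = 262 years = 95630 d
L = 1.38 km = 1380 m
v = L / t = 1380 / 95630 = 0.01443 m/d
K = v · n / i = 0.01443 × 0.20 / 0.0019 = 1.52 m/d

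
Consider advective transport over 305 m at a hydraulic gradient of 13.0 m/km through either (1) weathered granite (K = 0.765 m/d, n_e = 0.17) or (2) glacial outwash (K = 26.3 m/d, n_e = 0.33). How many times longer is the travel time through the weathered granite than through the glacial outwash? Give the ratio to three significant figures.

17.7

Unit 1 (weathered granite): v = 0.765×0.013/0.17 = 0.05850 m/d, t = 305/0.05850 = 5214 d
Unit 2 (glacial outwash): v = 26.3×0.013/0.33 = 1.036 m/d, t = 305/1.036 = 294.4 d
t(weathered granite) / t(glacial outwash) = 5214/294.4 = 17.7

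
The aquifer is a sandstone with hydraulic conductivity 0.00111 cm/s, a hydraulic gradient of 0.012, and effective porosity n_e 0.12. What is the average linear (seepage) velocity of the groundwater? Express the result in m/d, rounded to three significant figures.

K = 0.00111 cm/s × 864 = 0.9590 m/d
Darcy flux q = K·i = 0.9590 × 0.012 = 0.01151 m/d
Seepage velocity v = q / n = 0.01151 / 0.12 = 0.09590 m/d

0.0959 m/d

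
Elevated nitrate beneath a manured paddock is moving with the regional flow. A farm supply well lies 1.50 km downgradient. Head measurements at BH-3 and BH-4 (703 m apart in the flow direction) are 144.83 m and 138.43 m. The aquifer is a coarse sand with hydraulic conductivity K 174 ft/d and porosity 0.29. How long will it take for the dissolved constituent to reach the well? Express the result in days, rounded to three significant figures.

901 days

Hydraulic gradient i = (144.83 − 138.43) / 703 = 6.40 / 703 = 0.009104
K = 174 ft/d × 0.3048 = 53.04 m/d
Darcy flux q = K·i = 53.04 × 0.009104 = 0.4828 m/d
v = Ki/n = 53.04·0.009104/0.29 = 1.665 m/d
L = 1.50 km = 1500 m
t = L / v = 1500 / 1.665 = 900.9 d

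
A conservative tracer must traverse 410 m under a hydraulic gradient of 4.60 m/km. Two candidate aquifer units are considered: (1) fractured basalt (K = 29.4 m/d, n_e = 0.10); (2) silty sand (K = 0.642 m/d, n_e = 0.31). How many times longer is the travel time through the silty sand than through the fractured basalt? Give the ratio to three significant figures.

Unit 1 (fractured basalt): v = 29.4×0.0046/0.10 = 1.352 m/d, t = 410/1.352 = 303.2 d
Unit 2 (silty sand): v = 0.642×0.0046/0.31 = 0.009526 m/d, t = 410/0.009526 = 43040 d
t(silty sand) / t(fractured basalt) = 43040/303.2 = 142

142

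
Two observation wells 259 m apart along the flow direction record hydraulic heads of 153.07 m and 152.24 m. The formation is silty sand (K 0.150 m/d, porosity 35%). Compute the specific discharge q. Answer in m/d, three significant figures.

4.81e-4 m/d

Hydraulic gradient i = (153.07 − 152.24) / 259 = 0.83 / 259 = 0.003205
Specific discharge q = 0.150 × 0.003205 = 4.807e-4 m/d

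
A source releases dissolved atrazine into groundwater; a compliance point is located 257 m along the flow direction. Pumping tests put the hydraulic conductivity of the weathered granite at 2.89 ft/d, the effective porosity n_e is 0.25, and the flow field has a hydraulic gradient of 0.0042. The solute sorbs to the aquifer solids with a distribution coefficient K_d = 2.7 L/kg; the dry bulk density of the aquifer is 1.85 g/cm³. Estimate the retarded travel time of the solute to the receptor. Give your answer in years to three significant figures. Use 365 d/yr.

998 years

K = 2.89 ft/d × 0.3048 = 0.8809 m/d
q = Ki = 0.8809 × 0.0042 = 0.003700 m/d
Average linear velocity = 0.003700 / 0.25 = 0.01480 m/d
Retardation R = 1 + ρ_b·K_d/n = 1 + 1.85×2.7/0.25 = 20.98
Contaminant velocity v_c = v/R = 0.01480/20.98 = 7.054e-4 m/d
t = L/v_c = 257/7.054e-4 = 364300 d
   = 364300/365 = 998 yr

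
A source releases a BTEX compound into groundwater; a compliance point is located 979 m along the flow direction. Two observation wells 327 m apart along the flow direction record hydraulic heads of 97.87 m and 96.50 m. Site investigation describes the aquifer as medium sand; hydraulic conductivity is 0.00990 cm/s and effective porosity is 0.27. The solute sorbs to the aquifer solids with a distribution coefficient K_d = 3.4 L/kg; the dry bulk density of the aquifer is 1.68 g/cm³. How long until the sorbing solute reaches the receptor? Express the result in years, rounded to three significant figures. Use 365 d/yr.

Hydraulic gradient i = (97.87 − 96.50) / 327 = 1.37 / 327 = 0.004190
K = 0.00990 cm/s × 864 = 8.554 m/d
q = Ki = 8.554 × 0.004190 = 0.03584 m/d
Average linear velocity = 0.03584 / 0.27 = 0.1327 m/d
Retardation R = 1 + ρ_b·K_d/n = 1 + 1.68×3.4/0.27 = 22.16
Contaminant velocity v_c = v/R = 0.1327/22.16 = 0.005991 m/d
t = L/v_c = 979/0.005991 = 163400 d
   = 163400/365 = 448 yr

448 years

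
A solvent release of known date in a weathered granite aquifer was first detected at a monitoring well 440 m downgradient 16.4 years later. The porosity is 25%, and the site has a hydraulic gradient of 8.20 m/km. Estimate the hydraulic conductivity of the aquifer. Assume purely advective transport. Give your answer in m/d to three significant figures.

t = 16.4 years = 5986 d
v = L / t = 440 / 5986 = 0.07350 m/d
K = v · n / i = 0.07350 × 0.25 / 0.0082 = 2.24 m/d

2.24 m/d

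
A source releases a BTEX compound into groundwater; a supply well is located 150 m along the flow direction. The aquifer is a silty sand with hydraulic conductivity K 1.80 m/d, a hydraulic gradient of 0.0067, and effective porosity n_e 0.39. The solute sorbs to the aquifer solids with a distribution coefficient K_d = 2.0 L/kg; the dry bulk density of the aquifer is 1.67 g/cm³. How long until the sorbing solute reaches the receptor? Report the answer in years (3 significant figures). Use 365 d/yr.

127 years

q = Ki = 1.80 × 0.0067 = 0.01206 m/d
Average linear velocity = 0.01206 / 0.39 = 0.03092 m/d
Retardation R = 1 + ρ_b·K_d/n = 1 + 1.67×2.0/0.39 = 9.564
Contaminant velocity v_c = v/R = 0.03092/9.564 = 0.003233 m/d
t = L/v_c = 150/0.003233 = 46390 d
   = 46390/365 = 127 yr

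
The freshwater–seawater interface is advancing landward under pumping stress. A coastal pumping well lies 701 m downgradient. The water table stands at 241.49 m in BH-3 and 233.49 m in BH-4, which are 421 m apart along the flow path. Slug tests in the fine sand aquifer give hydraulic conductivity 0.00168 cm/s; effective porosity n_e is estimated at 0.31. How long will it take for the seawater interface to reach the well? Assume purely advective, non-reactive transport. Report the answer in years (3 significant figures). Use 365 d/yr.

Hydraulic gradient i = (241.49 − 233.49) / 421 = 8.00 / 421 = 0.01900
K = 0.00168 cm/s × 864 = 1.452 m/d
q = Ki = 1.452 × 0.01900 = 0.02758 m/d
v = Ki/n = 1.452·0.01900/0.31 = 0.08898 m/d
t = L / v = 701 / 0.08898 = 7879 d
   = 7879 / 365 = 21.6 yr

21.6 years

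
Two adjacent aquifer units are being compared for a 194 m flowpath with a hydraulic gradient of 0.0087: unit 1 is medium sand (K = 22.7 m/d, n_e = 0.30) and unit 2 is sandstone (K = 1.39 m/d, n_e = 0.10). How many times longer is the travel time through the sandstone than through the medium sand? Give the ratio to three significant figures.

5.44

Unit 1 (medium sand): v = 22.7×0.0087/0.30 = 0.6583 m/d, t = 194/0.6583 = 294.7 d
Unit 2 (sandstone): v = 1.39×0.0087/0.10 = 0.1209 m/d, t = 194/0.1209 = 1604 d
t(sandstone) / t(medium sand) = 1604/294.7 = 5.44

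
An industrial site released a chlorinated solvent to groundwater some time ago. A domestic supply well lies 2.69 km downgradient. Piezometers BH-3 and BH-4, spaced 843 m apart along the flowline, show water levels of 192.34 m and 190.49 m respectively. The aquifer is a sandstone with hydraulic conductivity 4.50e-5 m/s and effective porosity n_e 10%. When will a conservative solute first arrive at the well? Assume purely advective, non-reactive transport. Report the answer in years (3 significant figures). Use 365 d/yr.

Hydraulic gradient i = (192.34 − 190.49) / 843 = 1.85 / 843 = 0.002195
K = 4.50e-5 m/s × 86400 s/d = 3.888 m/d
Darcy flux q = K·i = 3.888 × 0.002195 = 0.008532 m/d
v_s = q/n_e = 0.008532/0.10 = 0.08532 m/d
L = 2.69 km = 2690 m
t = L / v = 2690 / 0.08532 = 31530 d
   = 31530 / 365 = 86.4 yr

86.4 years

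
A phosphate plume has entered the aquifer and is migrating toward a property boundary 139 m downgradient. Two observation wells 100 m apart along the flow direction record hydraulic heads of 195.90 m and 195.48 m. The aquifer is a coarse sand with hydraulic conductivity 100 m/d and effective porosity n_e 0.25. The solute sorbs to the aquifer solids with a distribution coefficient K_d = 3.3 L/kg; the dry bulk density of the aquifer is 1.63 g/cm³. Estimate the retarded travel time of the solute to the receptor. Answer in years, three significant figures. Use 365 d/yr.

5.10 years

Hydraulic gradient i = (195.90 − 195.48) / 100 = 0.42 / 100 = 0.004200
Darcy flux q = K·i = 100 × 0.004200 = 0.4200 m/d
v_s = q/n_e = 0.4200/0.25 = 1.680 m/d
Retardation R = 1 + ρ_b·K_d/n = 1 + 1.63×3.3/0.25 = 22.52
Contaminant velocity v_c = v/R = 1.680/22.52 = 0.07461 m/d
t = L/v_c = 139/0.07461 = 1863 d
   = 1863/365 = 5.10 yr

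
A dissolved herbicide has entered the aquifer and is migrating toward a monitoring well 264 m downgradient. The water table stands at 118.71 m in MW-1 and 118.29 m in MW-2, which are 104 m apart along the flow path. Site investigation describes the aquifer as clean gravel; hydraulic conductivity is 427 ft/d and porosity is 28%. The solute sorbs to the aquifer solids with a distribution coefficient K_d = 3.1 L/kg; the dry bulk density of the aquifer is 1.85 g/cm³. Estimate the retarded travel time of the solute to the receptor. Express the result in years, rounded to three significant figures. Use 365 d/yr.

8.28 years

Hydraulic gradient i = (118.71 − 118.29) / 104 = 0.42 / 104 = 0.004038
K = 427 ft/d × 0.3048 = 130.1 m/d
Specific discharge q = 130.1 × 0.004038 = 0.5256 m/d
Average linear velocity = 0.5256 / 0.28 = 1.877 m/d
Retardation R = 1 + ρ_b·K_d/n = 1 + 1.85×3.1/0.28 = 21.48
Contaminant velocity v_c = v/R = 1.877/21.48 = 0.08738 m/d
t = L/v_c = 264/0.08738 = 3021 d
   = 3021/365 = 8.28 yr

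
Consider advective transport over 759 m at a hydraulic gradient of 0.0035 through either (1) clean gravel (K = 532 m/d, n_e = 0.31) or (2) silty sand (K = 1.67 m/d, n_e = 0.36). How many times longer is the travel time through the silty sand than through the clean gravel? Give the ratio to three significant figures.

370

Unit 1 (clean gravel): v = 532×0.0035/0.31 = 6.006 m/d, t = 759/6.006 = 126.4 d
Unit 2 (silty sand): v = 1.67×0.0035/0.36 = 0.01624 m/d, t = 759/0.01624 = 46750 d
t(silty sand) / t(clean gravel) = 46750/126.4 = 370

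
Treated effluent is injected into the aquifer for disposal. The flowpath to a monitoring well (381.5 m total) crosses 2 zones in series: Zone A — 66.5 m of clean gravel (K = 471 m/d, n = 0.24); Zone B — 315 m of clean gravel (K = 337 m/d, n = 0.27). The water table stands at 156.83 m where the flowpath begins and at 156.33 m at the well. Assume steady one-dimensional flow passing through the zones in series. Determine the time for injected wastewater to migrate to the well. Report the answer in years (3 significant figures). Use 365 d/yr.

0.595 years

Total head drop ΔH = 156.83 − 156.33 = 0.50 m
Steady 1-D flow in series ⇒ the Darcy flux q is identical in every zone and the zone head losses add (resistances L/K in series).
Σ(L/K) = 66.5/471 + 315/337 = 0.1412 + 0.9347 = 1.076 d
q = ΔH / Σ(L/K) = 0.50 / 1.076 = 0.4647 m/d (same in every zone)
Zone A: v = q/n = 0.4647/0.24 = 1.936 m/d → t_A = 66.5/1.936 = 34.34 d
Zone B: v = q/n = 0.4647/0.27 = 1.721 m/d → t_B = 315/1.721 = 183.0 d
Total t = 34.34 + 183.0 = 217.4 d
   = 217.4 / 365 = 0.595 yr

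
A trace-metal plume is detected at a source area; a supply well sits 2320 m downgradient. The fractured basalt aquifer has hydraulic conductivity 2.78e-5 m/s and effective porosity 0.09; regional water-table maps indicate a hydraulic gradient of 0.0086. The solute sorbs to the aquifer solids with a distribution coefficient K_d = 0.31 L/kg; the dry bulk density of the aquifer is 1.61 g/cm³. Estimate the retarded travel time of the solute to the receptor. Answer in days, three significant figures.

66200 days

K = 2.78e-5 m/s × 86400 s/d = 2.402 m/d
Specific discharge q = 2.402 × 0.0086 = 0.02066 m/d
v = Ki/n = 2.402·0.0086/0.09 = 0.2295 m/d
Retardation R = 1 + ρ_b·K_d/n = 1 + 1.61×0.31/0.09 = 6.546
Contaminant velocity v_c = v/R = 0.2295/6.546 = 0.03506 m/d
t = L/v_c = 2320/0.03506 = 66160 d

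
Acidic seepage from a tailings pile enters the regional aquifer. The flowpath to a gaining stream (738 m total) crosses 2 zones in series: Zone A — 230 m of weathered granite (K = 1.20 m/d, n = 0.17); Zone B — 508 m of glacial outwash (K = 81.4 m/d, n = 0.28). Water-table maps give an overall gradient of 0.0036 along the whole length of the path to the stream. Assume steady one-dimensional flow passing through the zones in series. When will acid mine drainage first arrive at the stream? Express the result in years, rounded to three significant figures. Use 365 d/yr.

Continuity: the same q passes through each zone, so ΔH = q·Σ(L_j/K_j) — the zones act as resistances in series.
Σ(L/K) = 230/1.20 + 508/81.4 = 191.7 + 6.241 = 197.9 d
K_eq = L_total / Σ(L/K) = 738 / 197.9 = 3.729 m/d
q = K_eq · i = 3.729 × 0.0036 = 0.01342 m/d (same in every zone)
Zone A: v = q/n = 0.01342/0.17 = 0.07897 m/d → t_A = 230/0.07897 = 2913 d
Zone B: v = q/n = 0.01342/0.28 = 0.04794 m/d → t_B = 508/0.04794 = 10600 d
Total t = 2913 + 10600 = 13510 d
   = 13510 / 365 = 37.0 yr

37.0 years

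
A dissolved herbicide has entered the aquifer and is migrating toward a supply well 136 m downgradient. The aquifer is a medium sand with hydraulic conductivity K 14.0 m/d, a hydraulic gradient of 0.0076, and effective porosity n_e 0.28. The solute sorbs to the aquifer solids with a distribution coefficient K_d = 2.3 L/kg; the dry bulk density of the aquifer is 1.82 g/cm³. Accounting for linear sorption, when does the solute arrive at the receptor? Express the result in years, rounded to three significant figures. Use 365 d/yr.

Darcy flux q = K·i = 14.0 × 0.0076 = 0.1064 m/d
v = Ki/n = 14.0·0.0076/0.28 = 0.3800 m/d
Retardation R = 1 + ρ_b·K_d/n = 1 + 1.82×2.3/0.28 = 15.95
Contaminant velocity v_c = v/R = 0.3800/15.95 = 0.02382 m/d
t = L/v_c = 136/0.02382 = 5708 d
   = 5708/365 = 15.6 yr

15.6 years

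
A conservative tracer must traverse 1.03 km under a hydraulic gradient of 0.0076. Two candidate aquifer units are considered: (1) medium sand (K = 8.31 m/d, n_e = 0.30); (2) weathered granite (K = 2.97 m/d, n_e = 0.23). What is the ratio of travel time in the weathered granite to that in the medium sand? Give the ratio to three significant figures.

2.15

Unit 1 (medium sand): v = 8.31×0.0076/0.30 = 0.2105 m/d, t = 1030/0.2105 = 4893 d
Unit 2 (weathered granite): v = 2.97×0.0076/0.23 = 0.09814 m/d, t = 1030/0.09814 = 10500 d
t(weathered granite) / t(medium sand) = 10500/4893 = 2.15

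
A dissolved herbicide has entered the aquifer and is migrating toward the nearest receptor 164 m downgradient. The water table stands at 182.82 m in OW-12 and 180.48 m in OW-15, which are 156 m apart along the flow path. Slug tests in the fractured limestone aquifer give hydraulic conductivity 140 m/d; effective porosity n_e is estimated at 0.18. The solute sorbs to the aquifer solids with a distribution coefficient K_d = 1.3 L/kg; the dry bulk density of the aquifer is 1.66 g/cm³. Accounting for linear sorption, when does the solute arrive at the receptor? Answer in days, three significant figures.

183 days

Hydraulic gradient i = (182.82 − 180.48) / 156 = 2.34 / 156 = 0.01500
q = Ki = 140 × 0.01500 = 2.100 m/d
v = Ki/n = 140·0.01500/0.18 = 11.67 m/d
Retardation R = 1 + ρ_b·K_d/n = 1 + 1.66×1.3/0.18 = 12.99
Contaminant velocity v_c = v/R = 11.67/12.99 = 0.8982 m/d
t = L/v_c = 164/0.8982 = 182.6 d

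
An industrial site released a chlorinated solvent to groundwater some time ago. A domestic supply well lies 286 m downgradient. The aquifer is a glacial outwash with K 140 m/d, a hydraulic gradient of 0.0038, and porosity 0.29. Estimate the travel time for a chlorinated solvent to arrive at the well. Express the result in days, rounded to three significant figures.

Darcy flux q = K·i = 140 × 0.0038 = 0.5320 m/d
v_s = q/n_e = 0.5320/0.29 = 1.834 m/d
t = L / v = 286 / 1.834 = 155.9 d

156 days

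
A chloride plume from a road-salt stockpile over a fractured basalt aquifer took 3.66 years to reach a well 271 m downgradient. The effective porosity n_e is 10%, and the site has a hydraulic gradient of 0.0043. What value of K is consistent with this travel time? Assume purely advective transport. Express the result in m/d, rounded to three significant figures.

4.72 m/d

t = 3.66 years = 1336 d
v = L / t = 271 / 1336 = 0.2029 m/d
K = v · n / i = 0.2029 × 0.10 / 0.0043 = 4.72 m/d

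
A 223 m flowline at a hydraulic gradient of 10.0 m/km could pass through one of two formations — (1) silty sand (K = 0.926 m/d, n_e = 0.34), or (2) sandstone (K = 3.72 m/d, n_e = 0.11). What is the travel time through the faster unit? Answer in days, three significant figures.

659 days

Unit 1 (silty sand): v = 0.926×0.010/0.34 = 0.02724 m/d, t = 223/0.02724 = 8188 d
Unit 2 (sandstone): v = 3.72×0.010/0.11 = 0.3382 m/d, t = 223/0.3382 = 659.4 d
Faster unit: t = 659 d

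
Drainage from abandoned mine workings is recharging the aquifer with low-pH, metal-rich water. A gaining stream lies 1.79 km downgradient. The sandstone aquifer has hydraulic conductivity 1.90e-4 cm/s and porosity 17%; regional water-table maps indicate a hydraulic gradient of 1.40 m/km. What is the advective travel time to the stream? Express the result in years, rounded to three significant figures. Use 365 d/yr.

K = 1.90e-4 cm/s × 864 = 0.1642 m/d
q = Ki = 0.1642 × 0.0014 = 2.298e-4 m/d
Seepage velocity v = q / n = 2.298e-4 / 0.17 = 0.001352 m/d
L = 1.79 km = 1790 m
t = L / v = 1790 / 0.001352 = 1.324e6 d
   = 1.324e6 / 365 = 3630 yr

3630 years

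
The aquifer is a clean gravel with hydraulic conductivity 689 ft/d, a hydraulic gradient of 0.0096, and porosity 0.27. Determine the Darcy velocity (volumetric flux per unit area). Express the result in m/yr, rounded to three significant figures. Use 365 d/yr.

K = 689 ft/d × 0.3048 = 210.0 m/d
Darcy flux q = K·i = 210.0 × 0.0096 = 2.016 m/d
   = 2.016 × 365 = 736 m/yr

736 m/yr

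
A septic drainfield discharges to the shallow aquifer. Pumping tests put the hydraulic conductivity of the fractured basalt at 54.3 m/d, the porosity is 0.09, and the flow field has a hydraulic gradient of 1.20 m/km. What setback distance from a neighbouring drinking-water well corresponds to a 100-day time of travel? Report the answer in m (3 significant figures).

Specific discharge q = 54.3 × 0.0012 = 0.06516 m/d
Seepage velocity v = q / n = 0.06516 / 0.09 = 0.7240 m/d
L = v × T = 0.7240 × 100 = 72.40 m

72.4 m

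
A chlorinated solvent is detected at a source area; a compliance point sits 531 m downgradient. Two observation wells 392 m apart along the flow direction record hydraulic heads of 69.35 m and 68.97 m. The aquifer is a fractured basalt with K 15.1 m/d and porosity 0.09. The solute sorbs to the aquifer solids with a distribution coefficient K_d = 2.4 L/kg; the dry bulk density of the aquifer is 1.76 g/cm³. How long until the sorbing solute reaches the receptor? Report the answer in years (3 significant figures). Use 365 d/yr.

Hydraulic gradient i = (69.35 − 68.97) / 392 = 0.38 / 392 = 9.694e-4
q = Ki = 15.1 × 9.694e-4 = 0.01464 m/d
Seepage velocity v = q / n = 0.01464 / 0.09 = 0.1626 m/d
Retardation R = 1 + ρ_b·K_d/n = 1 + 1.76×2.4/0.09 = 47.93
Contaminant velocity v_c = v/R = 0.1626/47.93 = 0.003393 m/d
t = L/v_c = 531/0.003393 = 156500 d
   = 156500/365 = 429 yr

429 years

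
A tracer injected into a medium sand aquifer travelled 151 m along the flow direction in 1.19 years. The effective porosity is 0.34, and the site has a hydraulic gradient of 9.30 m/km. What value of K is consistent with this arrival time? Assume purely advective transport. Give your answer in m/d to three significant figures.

t = 1.19 years = 434.3 d
v = L / t = 151 / 434.3 = 0.3476 m/d
K = v · n / i = 0.3476 × 0.34 / 0.0093 = 12.7 m/d

12.7 m/d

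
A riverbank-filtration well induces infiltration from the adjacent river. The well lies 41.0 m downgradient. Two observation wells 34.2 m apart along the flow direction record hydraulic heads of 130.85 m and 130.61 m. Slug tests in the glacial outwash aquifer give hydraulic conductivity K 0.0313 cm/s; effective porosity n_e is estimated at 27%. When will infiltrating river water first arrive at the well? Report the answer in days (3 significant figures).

58.3 days

Hydraulic gradient i = (130.85 − 130.61) / 34.2 = 0.24 / 34.2 = 0.007018
K = 0.0313 cm/s × 864 = 27.04 m/d
Darcy flux q = K·i = 27.04 × 0.007018 = 0.1898 m/d
Seepage velocity v = q / n = 0.1898 / 0.27 = 0.7029 m/d
t = L / v = 41.0 / 0.7029 = 58.33 d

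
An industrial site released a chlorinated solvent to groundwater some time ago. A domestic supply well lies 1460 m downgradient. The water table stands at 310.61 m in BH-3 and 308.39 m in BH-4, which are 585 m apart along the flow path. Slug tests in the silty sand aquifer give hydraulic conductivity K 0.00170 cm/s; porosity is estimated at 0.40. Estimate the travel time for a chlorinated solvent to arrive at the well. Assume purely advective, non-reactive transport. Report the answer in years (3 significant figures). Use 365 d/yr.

Hydraulic gradient i = (310.61 − 308.39) / 585 = 2.22 / 585 = 0.003795
K = 0.00170 cm/s × 864 = 1.469 m/d
Specific discharge q = 1.469 × 0.003795 = 0.005574 m/d
v_s = q/n_e = 0.005574/0.40 = 0.01393 m/d
t = L / v = 1460 / 0.01393 = 104800 d
   = 104800 / 365 = 287 yr

287 years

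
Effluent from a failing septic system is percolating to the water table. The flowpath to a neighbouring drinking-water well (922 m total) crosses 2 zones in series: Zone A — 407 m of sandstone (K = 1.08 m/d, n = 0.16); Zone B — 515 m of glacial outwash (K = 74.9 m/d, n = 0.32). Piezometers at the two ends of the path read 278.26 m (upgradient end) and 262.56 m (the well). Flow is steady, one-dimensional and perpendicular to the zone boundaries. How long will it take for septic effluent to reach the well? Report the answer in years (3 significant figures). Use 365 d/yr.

15.4 years

Total head drop ΔH = 278.26 − 262.56 = 15.70 m
Continuity: the same q passes through each zone, so ΔH = q·Σ(L_j/K_j) — the zones act as resistances in series.
Σ(L/K) = 407/1.08 + 515/74.9 = 376.9 + 6.876 = 383.7 d
q = ΔH / Σ(L/K) = 15.70 / 383.7 = 0.04091 m/d (same in every zone)
Zone A: v = q/n = 0.04091/0.16 = 0.2557 m/d → t_A = 407/0.2557 = 1592 d
Zone B: v = q/n = 0.04091/0.32 = 0.1279 m/d → t_B = 515/0.1279 = 4028 d
Total t = 1592 + 4028 = 5620 d
   = 5620 / 365 = 15.4 yr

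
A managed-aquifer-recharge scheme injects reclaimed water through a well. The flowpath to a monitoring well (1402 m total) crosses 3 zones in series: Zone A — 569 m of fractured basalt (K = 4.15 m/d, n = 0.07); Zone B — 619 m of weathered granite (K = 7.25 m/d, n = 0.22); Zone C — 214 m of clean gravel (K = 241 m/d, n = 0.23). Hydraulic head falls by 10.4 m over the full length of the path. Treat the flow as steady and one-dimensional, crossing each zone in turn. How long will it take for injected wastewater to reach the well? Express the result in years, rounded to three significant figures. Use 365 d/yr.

13.3 years

Steady 1-D flow in series ⇒ the Darcy flux q is identical in every zone and the zone head losses add (resistances L/K in series).
Σ(L/K) = 569/4.15 + 619/7.25 + 214/241 = 137.1 + 85.38 + 0.8880 = 223.4 d
q = ΔH / Σ(L/K) = 10.4 / 223.4 = 0.04656 m/d (same in every zone)
Zone A: v = q/n = 0.04656/0.07 = 0.6651 m/d → t_A = 569/0.6651 = 855.5 d
Zone B: v = q/n = 0.04656/0.22 = 0.2116 m/d → t_B = 619/0.2116 = 2925 d
Zone C: v = q/n = 0.04656/0.23 = 0.2024 m/d → t_C = 214/0.2024 = 1057 d
Total t = 855.5 + 2925 + 1057 = 4838 d
   = 4838 / 365 = 13.3 yr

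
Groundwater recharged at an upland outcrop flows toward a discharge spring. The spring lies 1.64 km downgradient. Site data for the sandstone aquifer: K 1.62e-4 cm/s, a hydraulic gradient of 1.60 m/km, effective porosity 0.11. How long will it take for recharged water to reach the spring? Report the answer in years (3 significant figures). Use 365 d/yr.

K = 1.62e-4 cm/s × 864 = 0.1400 m/d
q = Ki = 0.1400 × 0.0016 = 2.239e-4 m/d
v = Ki/n = 0.1400·0.0016/0.11 = 0.002036 m/d
L = 1.64 km = 1640 m
t = L / v = 1640 / 0.002036 = 805500 d
   = 805500 / 365 = 2210 yr

2210 years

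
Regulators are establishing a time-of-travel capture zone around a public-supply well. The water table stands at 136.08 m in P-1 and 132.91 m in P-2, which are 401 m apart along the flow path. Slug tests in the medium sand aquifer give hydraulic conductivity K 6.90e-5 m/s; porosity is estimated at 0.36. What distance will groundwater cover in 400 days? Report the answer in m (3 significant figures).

Hydraulic gradient i = (136.08 − 132.91) / 401 = 3.17 / 401 = 0.007905
K = 6.90e-5 m/s × 86400 s/d = 5.962 m/d
Specific discharge q = 5.962 × 0.007905 = 0.04713 m/d
Average linear velocity = 0.04713 / 0.36 = 0.1309 m/d
L = v × T = 0.1309 × 400 = 52.36 m

52.4 m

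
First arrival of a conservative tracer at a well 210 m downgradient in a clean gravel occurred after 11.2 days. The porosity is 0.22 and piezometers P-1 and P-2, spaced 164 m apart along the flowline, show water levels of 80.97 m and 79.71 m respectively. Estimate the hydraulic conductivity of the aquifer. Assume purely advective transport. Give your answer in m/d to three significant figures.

537 m/d

Hydraulic gradient i = (80.97 − 79.71) / 164 = 1.26 / 164 = 0.007683
v = L / t = 210 / 11.2 = 18.75 m/d
K = v · n / i = 18.75 × 0.22 / 0.007683 = 537 m/d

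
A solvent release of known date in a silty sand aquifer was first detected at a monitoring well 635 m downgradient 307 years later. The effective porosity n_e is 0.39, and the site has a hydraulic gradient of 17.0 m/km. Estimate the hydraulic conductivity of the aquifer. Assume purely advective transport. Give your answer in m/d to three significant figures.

0.130 m/d

t = 307 years = 112100 d
v = L / t = 635 / 112100 = 0.005667 m/d
K = v · n / i = 0.005667 × 0.39 / 0.017 = 0.130 m/d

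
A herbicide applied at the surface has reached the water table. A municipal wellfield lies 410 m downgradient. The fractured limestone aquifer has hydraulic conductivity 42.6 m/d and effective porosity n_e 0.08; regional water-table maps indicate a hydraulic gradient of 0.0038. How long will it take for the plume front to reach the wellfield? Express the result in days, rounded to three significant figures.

q = Ki = 42.6 × 0.0038 = 0.1619 m/d
v = Ki/n = 42.6·0.0038/0.08 = 2.024 m/d
t = L / v = 410 / 2.024 = 202.6 d

203 days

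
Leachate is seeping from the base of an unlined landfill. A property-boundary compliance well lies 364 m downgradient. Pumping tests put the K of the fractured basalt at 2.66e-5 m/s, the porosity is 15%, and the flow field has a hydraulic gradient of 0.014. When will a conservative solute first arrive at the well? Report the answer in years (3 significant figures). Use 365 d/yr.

4.65 years

K = 2.66e-5 m/s × 86400 s/d = 2.298 m/d
Specific discharge q = 2.298 × 0.014 = 0.03218 m/d
Average linear velocity = 0.03218 / 0.15 = 0.2145 m/d
t = L / v = 364 / 0.2145 = 1697 d
   = 1697 / 365 = 4.65 yr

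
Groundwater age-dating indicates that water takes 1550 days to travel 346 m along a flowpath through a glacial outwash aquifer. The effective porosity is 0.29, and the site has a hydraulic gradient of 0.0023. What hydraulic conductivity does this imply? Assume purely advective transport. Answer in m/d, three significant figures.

28.1 m/d

v = L / t = 346 / 1550 = 0.2232 m/d
K = v · n / i = 0.2232 × 0.29 / 0.0023 = 28.1 m/d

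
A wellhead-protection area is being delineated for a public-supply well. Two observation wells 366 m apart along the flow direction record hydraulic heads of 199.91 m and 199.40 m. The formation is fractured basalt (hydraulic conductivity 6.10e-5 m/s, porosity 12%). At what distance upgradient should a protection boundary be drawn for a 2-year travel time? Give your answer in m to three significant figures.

Hydraulic gradient i = (199.91 − 199.40) / 366 = 0.51 / 366 = 0.001393
K = 6.10e-5 m/s × 86400 s/d = 5.270 m/d
Darcy flux q = K·i = 5.270 × 0.001393 = 0.007344 m/d
v = Ki/n = 5.270·0.001393/0.12 = 0.06120 m/d
T = 2 yr × 365 = 730 d
L = v × T = 0.06120 × 730 = 44.68 m

44.7 m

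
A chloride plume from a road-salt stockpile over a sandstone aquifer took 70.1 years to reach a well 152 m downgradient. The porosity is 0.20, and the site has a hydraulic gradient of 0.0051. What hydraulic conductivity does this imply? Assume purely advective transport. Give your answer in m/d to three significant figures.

t = 70.1 years = 25590 d
v = L / t = 152 / 25590 = 0.005941 m/d
K = v · n / i = 0.005941 × 0.20 / 0.0051 = 0.233 m/d

0.233 m/d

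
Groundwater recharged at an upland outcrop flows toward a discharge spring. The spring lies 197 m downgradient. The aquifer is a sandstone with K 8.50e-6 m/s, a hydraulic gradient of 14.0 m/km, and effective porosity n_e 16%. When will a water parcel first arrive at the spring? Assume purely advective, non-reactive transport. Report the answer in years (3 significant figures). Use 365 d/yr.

8.40 years

K = 8.50e-6 m/s × 86400 s/d = 0.7344 m/d
q = Ki = 0.7344 × 0.014 = 0.01028 m/d
v = Ki/n = 0.7344·0.014/0.16 = 0.06426 m/d
t = L / v = 197 / 0.06426 = 3066 d
   = 3066 / 365 = 8.40 yr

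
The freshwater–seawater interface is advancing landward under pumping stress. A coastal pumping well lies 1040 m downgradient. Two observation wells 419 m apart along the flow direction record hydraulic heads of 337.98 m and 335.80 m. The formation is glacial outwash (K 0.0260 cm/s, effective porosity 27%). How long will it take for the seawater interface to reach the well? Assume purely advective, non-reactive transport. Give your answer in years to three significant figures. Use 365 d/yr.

Hydraulic gradient i = (337.98 − 335.80) / 419 = 2.18 / 419 = 0.005203
K = 0.0260 cm/s × 864 = 22.46 m/d
Specific discharge q = 22.46 × 0.005203 = 0.1169 m/d
v_s = q/n_e = 0.1169/0.27 = 0.4329 m/d
t = L / v = 1040 / 0.4329 = 2403 d
   = 2403 / 365 = 6.58 yr

6.58 years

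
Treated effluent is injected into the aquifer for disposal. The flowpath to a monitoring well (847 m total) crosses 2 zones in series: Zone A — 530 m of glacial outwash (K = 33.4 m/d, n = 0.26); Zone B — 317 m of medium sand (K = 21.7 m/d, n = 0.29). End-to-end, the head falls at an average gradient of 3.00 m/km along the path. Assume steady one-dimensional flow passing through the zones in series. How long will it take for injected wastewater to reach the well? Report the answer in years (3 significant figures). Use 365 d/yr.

For zones in series the flux q is common to all zones; the equivalent conductivity is the harmonic (thickness-weighted) mean, K_eq = L_total / Σ(L_j/K_j).
Σ(L/K) = 530/33.4 + 317/21.7 = 15.87 + 14.61 = 30.48 d
K_eq = L_total / Σ(L/K) = 847 / 30.48 = 27.79 m/d
q = K_eq · i = 27.79 × 0.0030 = 0.08338 m/d (same in every zone)
Zone A: v = q/n = 0.08338/0.26 = 0.3207 m/d → t_A = 530/0.3207 = 1653 d
Zone B: v = q/n = 0.08338/0.29 = 0.2875 m/d → t_B = 317/0.2875 = 1103 d
Total t = 1653 + 1103 = 2755 d
   = 2755 / 365 = 7.55 yr

7.55 years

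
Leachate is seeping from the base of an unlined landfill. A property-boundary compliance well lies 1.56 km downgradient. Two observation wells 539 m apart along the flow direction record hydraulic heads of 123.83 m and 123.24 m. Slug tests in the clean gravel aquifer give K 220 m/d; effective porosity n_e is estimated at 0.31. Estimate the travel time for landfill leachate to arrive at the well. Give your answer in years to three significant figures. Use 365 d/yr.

Hydraulic gradient i = (123.83 − 123.24) / 539 = 0.59 / 539 = 0.001095
Darcy flux q = K·i = 220 × 0.001095 = 0.2408 m/d
v = Ki/n = 220·0.001095/0.31 = 0.7768 m/d
L = 1.56 km = 1560 m
t = L / v = 1560 / 0.7768 = 2008 d
   = 2008 / 365 = 5.50 yr

5.50 years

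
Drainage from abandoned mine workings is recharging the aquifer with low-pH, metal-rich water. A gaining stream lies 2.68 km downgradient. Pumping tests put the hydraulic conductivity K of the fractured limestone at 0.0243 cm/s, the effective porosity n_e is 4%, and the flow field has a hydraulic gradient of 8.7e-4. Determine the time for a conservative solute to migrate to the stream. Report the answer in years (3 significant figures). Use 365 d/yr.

16.1 years

K = 0.0243 cm/s × 864 = 21.00 m/d
q = Ki = 21.00 × 8.7e-4 = 0.01827 m/d
v_s = q/n_e = 0.01827/0.04 = 0.4566 m/d
L = 2.68 km = 2680 m
t = L / v = 2680 / 0.4566 = 5869 d
   = 5869 / 365 = 16.1 yr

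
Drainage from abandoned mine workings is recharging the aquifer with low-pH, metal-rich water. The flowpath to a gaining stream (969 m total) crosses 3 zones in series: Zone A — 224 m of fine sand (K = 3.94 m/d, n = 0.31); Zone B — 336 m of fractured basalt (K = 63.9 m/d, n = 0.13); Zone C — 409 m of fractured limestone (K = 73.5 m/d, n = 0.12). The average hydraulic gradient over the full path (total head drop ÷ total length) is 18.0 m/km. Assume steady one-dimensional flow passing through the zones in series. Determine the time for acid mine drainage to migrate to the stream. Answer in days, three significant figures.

629 days

For zones in series the flux q is common to all zones; the equivalent conductivity is the harmonic (thickness-weighted) mean, K_eq = L_total / Σ(L_j/K_j).
Σ(L/K) = 224/3.94 + 336/63.9 + 409/73.5 = 56.85 + 5.258 + 5.565 = 67.68 d
K_eq = L_total / Σ(L/K) = 969 / 67.68 = 14.32 m/d
q = K_eq · i = 14.32 × 0.018 = 0.2577 m/d (same in every zone)
Zone A: v = q/n = 0.2577/0.31 = 0.8314 m/d → t_A = 224/0.8314 = 269.4 d
Zone B: v = q/n = 0.2577/0.13 = 1.983 m/d → t_B = 336/1.983 = 169.5 d
Zone C: v = q/n = 0.2577/0.12 = 2.148 m/d → t_C = 409/2.148 = 190.4 d
Total t = 269.4 + 169.5 + 190.4 = 629.3 d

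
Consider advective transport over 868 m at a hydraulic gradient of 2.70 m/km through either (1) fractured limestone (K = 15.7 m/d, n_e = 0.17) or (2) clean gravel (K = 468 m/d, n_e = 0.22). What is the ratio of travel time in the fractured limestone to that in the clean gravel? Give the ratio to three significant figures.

Unit 1 (fractured limestone): v = 15.7×0.0027/0.17 = 0.2494 m/d, t = 868/0.2494 = 3481 d
Unit 2 (clean gravel): v = 468×0.0027/0.22 = 5.744 m/d, t = 868/5.744 = 151.1 d
t(fractured limestone) / t(clean gravel) = 3481/151.1 = 23.0

23.0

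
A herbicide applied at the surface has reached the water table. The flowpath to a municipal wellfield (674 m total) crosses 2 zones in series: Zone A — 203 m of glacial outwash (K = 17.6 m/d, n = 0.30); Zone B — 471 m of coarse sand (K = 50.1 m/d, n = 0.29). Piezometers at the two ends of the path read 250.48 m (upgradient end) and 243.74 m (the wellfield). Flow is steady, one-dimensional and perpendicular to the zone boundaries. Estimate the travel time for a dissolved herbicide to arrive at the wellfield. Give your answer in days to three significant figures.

Total head drop ΔH = 250.48 − 243.74 = 6.74 m
Steady 1-D flow in series ⇒ the Darcy flux q is identical in every zone and the zone head losses add (resistances L/K in series).
Σ(L/K) = 203/17.6 + 471/50.1 = 11.53 + 9.401 = 20.94 d
q = ΔH / Σ(L/K) = 6.74 / 20.94 = 0.3219 m/d (same in every zone)
Zone A: v = q/n = 0.3219/0.30 = 1.073 m/d → t_A = 203/1.073 = 189.2 d
Zone B: v = q/n = 0.3219/0.29 = 1.110 m/d → t_B = 471/1.110 = 424.3 d
Total t = 189.2 + 424.3 = 613.4 d

613 days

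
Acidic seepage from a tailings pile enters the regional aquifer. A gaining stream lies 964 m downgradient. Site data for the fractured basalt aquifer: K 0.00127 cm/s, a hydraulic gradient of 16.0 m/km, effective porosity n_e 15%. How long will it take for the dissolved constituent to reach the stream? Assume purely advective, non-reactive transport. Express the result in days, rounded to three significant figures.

8240 days

K = 0.00127 cm/s × 864 = 1.097 m/d
Darcy flux q = K·i = 1.097 × 0.016 = 0.01756 m/d
v_s = q/n_e = 0.01756/0.15 = 0.1170 m/d
t = L / v = 964 / 0.1170 = 8236 d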